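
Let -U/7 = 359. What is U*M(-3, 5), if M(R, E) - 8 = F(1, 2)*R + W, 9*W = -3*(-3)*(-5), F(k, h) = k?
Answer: 0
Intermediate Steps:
U = -2513 (U = -7*359 = -2513)
W = -5 (W = (-3*(-3)*(-5))/9 = (9*(-5))/9 = (⅑)*(-45) = -5)
M(R, E) = 3 + R (M(R, E) = 8 + (1*R - 5) = 8 + (R - 5) = 8 + (-5 + R) = 3 + R)
U*M(-3, 5) = -2513*(3 - 3) = -2513*0 = 0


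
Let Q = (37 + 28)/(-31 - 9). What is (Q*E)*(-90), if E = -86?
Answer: -25155/2 ≈ -12578.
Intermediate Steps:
Q = -13/8 (Q = 65/(-40) = 65*(-1/40) = -13/8 ≈ -1.6250)
(Q*E)*(-90) = -13/8*(-86)*(-90) = (559/4)*(-90) = -25155/2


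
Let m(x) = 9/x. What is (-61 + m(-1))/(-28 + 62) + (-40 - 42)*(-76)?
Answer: 105909/17 ≈ 6229.9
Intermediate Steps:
(-61 + m(-1))/(-28 + 62) + (-40 - 42)*(-76) = (-61 + 9/(-1))/(-28 + 62) + (-40 - 42)*(-76) = (-61 + 9*(-1))/34 - 82*(-76) = (-61 - 9)*(1/34) + 6232 = -70*1/34 + 6232 = -35/17 + 6232 = 105909/17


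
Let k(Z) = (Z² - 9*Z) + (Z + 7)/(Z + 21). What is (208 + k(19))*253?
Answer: 2017169/20 ≈ 1.0086e+5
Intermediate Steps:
k(Z) = Z² - 9*Z + (7 + Z)/(21 + Z) (k(Z) = (Z² - 9*Z) + (7 + Z)/(21 + Z) = Z² - 9*Z + (7 + Z)/(21 + Z))
(208 + k(19))*253 = (208 + (7 + 19³ - 188*19 + 12*19²)/(21 + 19))*253 = (208 + (7 + 6859 - 3572 + 12*361)/40)*253 = (208 + (7 + 6859 - 3572 + 4332)/40)*253 = (208 + (1/40)*7626)*253 = (208 + 3813/20)*253 = (7973/20)*253 = 2017169/20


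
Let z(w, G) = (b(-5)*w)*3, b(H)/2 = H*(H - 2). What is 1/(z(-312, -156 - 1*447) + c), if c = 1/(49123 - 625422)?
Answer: -576299/37759110481 ≈ -1.5263e-5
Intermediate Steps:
b(H) = 2*H*(-2 + H) (b(H) = 2*(H*(H - 2)) = 2*(H*(-2 + H)) = 2*H*(-2 + H))
z(w, G) = 210*w (z(w, G) = ((2*(-5)*(-2 - 5))*w)*3 = ((2*(-5)*(-7))*w)*3 = (70*w)*3 = 210*w)
c = -1/576299 (c = 1/(-576299) = -1/576299 ≈ -1.7352e-6)
1/(z(-312, -156 - 1*447) + c) = 1/(210*(-312) - 1/576299) = 1/(-65520 - 1/576299) = 1/(-37759110481/576299) = -576299/37759110481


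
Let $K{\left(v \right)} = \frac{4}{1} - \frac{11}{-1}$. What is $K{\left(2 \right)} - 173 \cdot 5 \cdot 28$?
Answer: $-24205$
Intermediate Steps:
$K{\left(v \right)} = 15$ ($K{\left(v \right)} = 4 \cdot 1 - -11 = 4 + 11 = 15$)
$K{\left(2 \right)} - 173 \cdot 5 \cdot 28 = 15 - 173 \cdot 5 \cdot 28 = 15 - 24220 = -24205$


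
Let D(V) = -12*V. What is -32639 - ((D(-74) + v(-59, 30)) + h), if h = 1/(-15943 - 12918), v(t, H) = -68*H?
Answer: -908746306/28861 ≈ -31487.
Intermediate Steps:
h = -1/28861 (h = 1/(-28861) = -1/28861 ≈ -3.4649e-5)
-32639 - ((D(-74) + v(-59, 30)) + h) = -32639 - ((-12*(-74) - 68*30) - 1/28861) = -32639 - ((888 - 2040) - 1/28861) = -32639 - (-1152 - 1/28861) = -32639 - 1*(-33247873/28861) = -32639 + 33247873/28861 = -908746306/28861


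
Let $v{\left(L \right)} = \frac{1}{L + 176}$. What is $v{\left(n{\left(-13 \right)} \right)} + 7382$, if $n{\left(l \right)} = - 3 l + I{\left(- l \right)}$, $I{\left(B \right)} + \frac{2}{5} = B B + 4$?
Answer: $\frac{14306321}{1938} \approx 7382.0$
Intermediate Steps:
$I{\left(B \right)} = \frac{18}{5} + B^{2}$ ($I{\left(B \right)} = - \frac{2}{5} + \left(B B + 4\right) = - \frac{2}{5} + \left(B^{2} + 4\right) = - \frac{2}{5} + \left(4 + B^{2}\right) = \frac{18}{5} + B^{2}$)
$n{\left(l \right)} = \frac{18}{5} + l^{2} - 3 l$ ($n{\left(l \right)} = - 3 l + \left(\frac{18}{5} + \left(- l\right)^{2}\right) = - 3 l + \left(\frac{18}{5} + l^{2}\right) = \frac{18}{5} + l^{2} - 3 l$)
$v{\left(L \right)} = \frac{1}{176 + L}$
$v{\left(n{\left(-13 \right)} \right)} + 7382 = \frac{1}{176 + \left(\frac{18}{5} + \left(-13\right)^{2} - -39\right)} + 7382 = \frac{1}{176 + \left(\frac{18}{5} + 169 + 39\right)} + 7382 = \frac{1}{176 + \frac{1058}{5}} + 7382 = \frac{1}{\frac{1938}{5}} + 7382 = \frac{5}{1938} + 7382 = \frac{14306321}{1938}$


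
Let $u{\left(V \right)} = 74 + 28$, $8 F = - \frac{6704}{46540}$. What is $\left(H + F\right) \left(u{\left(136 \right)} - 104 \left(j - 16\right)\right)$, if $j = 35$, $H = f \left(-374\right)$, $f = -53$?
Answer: $- \frac{432198297177}{11635} \approx -3.7146 \cdot 10^{7}$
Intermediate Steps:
$H = 19822$ ($H = \left(-53\right) \left(-374\right) = 19822$)
$F = - \frac{419}{23270}$ ($F = \frac{\left(-6704\right) \frac{1}{46540}}{8} = \frac{1}{8} \left(- \frac{1676}{11635}\right) = - \frac{419}{23270} \approx -0.018006$)
$u{\left(V \right)} = 102$
$\left(H + F\right) \left(u{\left(136 \right)} - 104 \left(j - 16\right)\right) = \left(19822 - \frac{419}{23270}\right) \left(102 - 104 \left(35 - 16\right)\right) = \frac{461257521 \left(102 - 1976\right)}{23270} = \frac{461257521}{23270} \left(-1874\right) = - \frac{432198297177}{11635}$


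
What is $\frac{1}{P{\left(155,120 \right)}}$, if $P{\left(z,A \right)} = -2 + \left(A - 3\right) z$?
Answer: $\frac{1}{18133} \approx 5.5148 \cdot 10^{-5}$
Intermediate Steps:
$P{\left(z,A \right)} = -2 + z \left(-3 + A\right)$ ($P{\left(z,A \right)} = -2 + \left(A - 3\right) z = -2 + \left(-3 + A\right) z = -2 + z \left(-3 + A\right)$)
$\frac{1}{P{\left(155,120 \right)}} = \frac{1}{-2 - 465 + 120 \cdot 155} = \frac{1}{-2 - 465 + 18600} = \frac{1}{18133}$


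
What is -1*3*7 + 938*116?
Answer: 108787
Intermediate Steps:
-1*3*7 + 938*116 = -3*7 + 108808 = -21 + 108808 = 108787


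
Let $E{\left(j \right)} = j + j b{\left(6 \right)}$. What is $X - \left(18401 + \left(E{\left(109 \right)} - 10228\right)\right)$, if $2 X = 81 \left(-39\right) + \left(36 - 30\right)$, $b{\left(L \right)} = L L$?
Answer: $- \frac{27565}{2} \approx -13783.0$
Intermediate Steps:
$b{\left(L \right)} = L^{2}$
$E{\left(j \right)} = 37 j$ ($E{\left(j \right)} = j + j 6^{2} = j + j 36 = j + 36 j = 37 j$)
$X = - \frac{3153}{2}$ ($X = \frac{81 \left(-39\right) + \left(36 - 30\right)}{2} = \frac{-3159 + 6}{2} = \frac{1}{2} \left(-3153\right) = - \frac{3153}{2} \approx -1576.5$)
$X - \left(18401 + \left(E{\left(109 \right)} - 10228\right)\right) = - \frac{3153}{2} - \left(18401 + \left(37 \cdot 109 - 10228\right)\right) = - \frac{3153}{2} - \left(18401 + \left(4033 - 10228\right)\right) = - \frac{3153}{2} - \left(18401 - 6195\right) = - \frac{3153}{2} - 12206 = - \frac{27565}{2}$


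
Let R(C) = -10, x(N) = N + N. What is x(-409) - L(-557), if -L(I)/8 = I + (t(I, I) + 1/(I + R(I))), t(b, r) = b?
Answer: -5516918/567 ≈ -9730.0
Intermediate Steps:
x(N) = 2*N
L(I) = -16*I - 8/(-10 + I) (L(I) = -8*(I + (I + 1/(I - 10))) = -8*(I + (I + 1/(-10 + I))) = -8*(1/(-10 + I) + 2*I) = -16*I - 8/(-10 + I))
x(-409) - L(-557) = 2*(-409) - 8*(-1 - 2*(-557)² + 20*(-557))/(-10 - 557) = -818 - 8*(-1 - 2*310249 - 11140)/(-567) = -818 - 8*(-1)*(-1 - 620498 - 11140)/567 = -818 - 8*(-1)*(-631639)/567 = -818 - 1*5053112/567 = -818 - 5053112/567 = -5516918/567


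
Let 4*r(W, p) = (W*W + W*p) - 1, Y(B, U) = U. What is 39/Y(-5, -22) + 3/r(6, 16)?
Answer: -4845/2882 ≈ -1.6811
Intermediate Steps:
r(W, p) = -¼ + W²/4 + W*p/4 (r(W, p) = ((W*W + W*p) - 1)/4 = ((W² + W*p) - 1)/4 = (-1 + W² + W*p)/4 = -¼ + W²/4 + W*p/4)
39/Y(-5, -22) + 3/r(6, 16) = 39/(-22) + 3/(-¼ + (¼)*6² + (¼)*6*16) = 39*(-1/22) + 3/(-¼ + (¼)*36 + 24) = -39/22 + 3/(-¼ + 9 + 24) = -39/22 + 3/(131/4) = -39/22 + 3*(4/131) = -39/22 + 12/131 = -4845/2882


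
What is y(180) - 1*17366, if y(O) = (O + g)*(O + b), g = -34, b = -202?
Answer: -20578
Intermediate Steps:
y(O) = (-202 + O)*(-34 + O) (y(O) = (O - 34)*(O - 202) = (-34 + O)*(-202 + O) = (-202 + O)*(-34 + O))
y(180) - 1*17366 = (6868 + 180² - 236*180) - 1*17366 = (6868 + 32400 - 42480) - 17366 = -3212 - 17366 = -20578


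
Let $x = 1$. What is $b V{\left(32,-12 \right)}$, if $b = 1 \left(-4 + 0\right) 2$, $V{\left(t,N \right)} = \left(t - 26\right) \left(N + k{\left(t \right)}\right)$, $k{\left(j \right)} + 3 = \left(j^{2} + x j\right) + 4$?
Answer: $-50160$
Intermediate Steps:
$k{\left(j \right)} = 1 + j + j^{2}$ ($k{\left(j \right)} = -3 + \left(\left(j^{2} + 1 j\right) + 4\right) = -3 + \left(\left(j^{2} + j\right) + 4\right) = -3 + \left(\left(j + j^{2}\right) + 4\right) = -3 + \left(4 + j + j^{2}\right) = 1 + j + j^{2}$)
$V{\left(t,N \right)} = \left(-26 + t\right) \left(1 + N + t + t^{2}\right)$ ($V{\left(t,N \right)} = \left(t - 26\right) \left(N + \left(1 + t + t^{2}\right)\right) = \left(-26 + t\right) \left(1 + N + t + t^{2}\right)$)
$b = -8$ ($b = 1 \left(-4\right) 2 = \left(-4\right) 2 = -8$)
$b V{\left(32,-12 \right)} = - 8 \left(-26 + 32^{3} - -312 - 800 - 25 \cdot 32^{2} - 384\right) = - 8 \left(-26 + 32768 + 312 - 800 - 25600 - 384\right) = \left(-8\right) 6270 = -50160$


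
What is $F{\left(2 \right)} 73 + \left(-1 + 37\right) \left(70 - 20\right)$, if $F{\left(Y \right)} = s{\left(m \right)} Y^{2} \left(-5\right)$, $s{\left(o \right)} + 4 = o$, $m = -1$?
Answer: $9100$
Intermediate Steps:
$s{\left(o \right)} = -4 + o$
$F{\left(Y \right)} = 25 Y^{2}$ ($F{\left(Y \right)} = \left(-4 - 1\right) Y^{2} \left(-5\right) = - 5 Y^{2} \left(-5\right) = 25 Y^{2}$)
$F{\left(2 \right)} 73 + \left(-1 + 37\right) \left(70 - 20\right) = 25 \cdot 2^{2} \cdot 73 + \left(-1 + 37\right) \left(70 - 20\right) = 25 \cdot 4 \cdot 73 + 36 \cdot 50 = 100 \cdot 73 + 1800 = 7300 + 1800 = 9100$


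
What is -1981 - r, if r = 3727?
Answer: -5708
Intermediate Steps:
-1981 - r = -1981 - 1*3727 = -1981 - 3727 = -5708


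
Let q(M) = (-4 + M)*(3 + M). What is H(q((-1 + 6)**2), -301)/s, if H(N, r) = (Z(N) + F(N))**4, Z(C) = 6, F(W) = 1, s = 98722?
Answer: 2401/98722 ≈ 0.024321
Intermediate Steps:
H(N, r) = 2401 (H(N, r) = (6 + 1)**4 = 7**4 = 2401)
H(q((-1 + 6)**2), -301)/s = 2401/98722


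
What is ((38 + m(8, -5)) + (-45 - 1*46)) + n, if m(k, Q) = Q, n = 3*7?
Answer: -37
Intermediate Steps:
n = 21
((38 + m(8, -5)) + (-45 - 1*46)) + n = ((38 - 5) + (-45 - 1*46)) + 21 = (33 + (-45 - 46)) + 21 = (33 - 91) + 21 = -58 + 21 = -37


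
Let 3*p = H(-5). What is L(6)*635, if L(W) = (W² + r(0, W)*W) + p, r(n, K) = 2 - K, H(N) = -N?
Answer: 26035/3 ≈ 8678.3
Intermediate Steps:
p = 5/3 (p = (-1*(-5))/3 = (⅓)*5 = 5/3 ≈ 1.6667)
L(W) = 5/3 + W² + W*(2 - W) (L(W) = (W² + (2 - W)*W) + 5/3 = (W² + W*(2 - W)) + 5/3 = 5/3 + W² + W*(2 - W))
L(6)*635 = (5/3 + 2*6)*635 = (5/3 + 12)*635 = (41/3)*635 = 26035/3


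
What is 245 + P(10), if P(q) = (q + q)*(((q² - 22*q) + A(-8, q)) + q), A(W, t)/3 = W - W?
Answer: -1955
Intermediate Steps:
A(W, t) = 0 (A(W, t) = 3*(W - W) = 3*0 = 0)
P(q) = 2*q*(q² - 21*q) (P(q) = (q + q)*(((q² - 22*q) + 0) + q) = (2*q)*((q² - 22*q) + q) = (2*q)*(q² - 21*q) = 2*q*(q² - 21*q))
245 + P(10) = 245 + 2*10²*(-21 + 10) = 245 + 2*100*(-11) = 245 - 2200 = -1955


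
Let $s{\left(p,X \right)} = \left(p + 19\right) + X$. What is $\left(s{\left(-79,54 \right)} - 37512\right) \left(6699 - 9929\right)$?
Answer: $121183140$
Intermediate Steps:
$s{\left(p,X \right)} = 19 + X + p$ ($s{\left(p,X \right)} = \left(19 + p\right) + X = 19 + X + p$)
$\left(s{\left(-79,54 \right)} - 37512\right) \left(6699 - 9929\right) = \left(\left(19 + 54 - 79\right) - 37512\right) \left(6699 - 9929\right) = \left(-6 - 37512\right) \left(-3230\right) = \left(-37518\right) \left(-3230\right) = 121183140$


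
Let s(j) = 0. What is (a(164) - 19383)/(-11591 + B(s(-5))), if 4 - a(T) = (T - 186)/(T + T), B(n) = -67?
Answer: 47435/28536 ≈ 1.6623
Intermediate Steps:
a(T) = 4 - (-186 + T)/(2*T) (a(T) = 4 - (T - 186)/(T + T) = 4 - (-186 + T)/(2*T))
(a(164) - 19383)/(-11591 + B(s(-5))) = ((7/2 + 93/164) - 19383)/(-11591 - 67) = ((7/2 + 93*(1/164)) - 19383)/(-11658) = ((7/2 + 93/164) - 19383)*(-1/11658) = (667/164 - 19383)*(-1/11658) = -3178145/164*(-1/11658) = 47435/28536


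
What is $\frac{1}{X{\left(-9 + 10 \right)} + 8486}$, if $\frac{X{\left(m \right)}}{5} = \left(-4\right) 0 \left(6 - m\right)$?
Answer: $\frac{1}{8486} \approx 0.00011784$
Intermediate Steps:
$X{\left(m \right)} = 0$ ($X{\left(m \right)} = 5 \left(-4\right) 0 \left(6 - m\right) = 5 \cdot 0 \left(6 - m\right) = 5 \cdot 0 = 0$)
$\frac{1}{X{\left(-9 + 10 \right)} + 8486} = \frac{1}{0 + 8486} = \frac{1}{8486}$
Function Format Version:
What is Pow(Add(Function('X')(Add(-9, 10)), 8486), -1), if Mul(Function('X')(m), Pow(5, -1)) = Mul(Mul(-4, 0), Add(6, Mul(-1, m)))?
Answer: Rational(1, 8486) ≈ 0.00011784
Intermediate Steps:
Function('X')(m) = 0 (Function('X')(m) = Mul(5, Mul(Mul(-4, 0), Add(6, Mul(-1, m)))) = Mul(5, Mul(0, Add(6, Mul(-1, m)))) = Mul(5, 0) = 0)
Pow(Add(Function('X')(Add(-9, 10)), 8486), -1) = Pow(Add(0, 8486), -1) = Pow(8486, -1) = Rational(1, 8486)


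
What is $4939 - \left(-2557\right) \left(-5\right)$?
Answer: $-7846$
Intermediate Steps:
$4939 - \left(-2557\right) \left(-5\right) = 4939 - 12785 = -7846$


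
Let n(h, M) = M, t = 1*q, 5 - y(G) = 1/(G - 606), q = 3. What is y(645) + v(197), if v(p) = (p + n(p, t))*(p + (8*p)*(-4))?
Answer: -47634406/39 ≈ -1.2214e+6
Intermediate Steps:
y(G) = 5 - 1/(-606 + G) (y(G) = 5 - 1/(G - 606) = 5 - 1/(-606 + G))
t = 3 (t = 1*3 = 3)
v(p) = -31*p*(3 + p) (v(p) = (p + 3)*(p + (8*p)*(-4)) = (3 + p)*(p - 32*p) = (3 + p)*(-31*p) = -31*p*(3 + p))
y(645) + v(197) = (-3031 + 5*645)/(-606 + 645) - 31*197*(3 + 197) = (-3031 + 3225)/39 - 31*197*200 = (1/39)*194 - 1221400 = 194/39 - 1221400 = -47634406/39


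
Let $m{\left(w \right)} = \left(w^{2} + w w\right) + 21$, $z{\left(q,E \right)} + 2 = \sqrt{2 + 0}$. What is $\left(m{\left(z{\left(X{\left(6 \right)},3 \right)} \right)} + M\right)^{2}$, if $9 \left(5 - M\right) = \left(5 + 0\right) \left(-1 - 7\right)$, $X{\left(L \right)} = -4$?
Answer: $\frac{156292}{81} - \frac{6112 \sqrt{2}}{9} \approx 969.12$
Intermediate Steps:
$z{\left(q,E \right)} = -2 + \sqrt{2}$ ($z{\left(q,E \right)} = -2 + \sqrt{2 + 0} = -2 + \sqrt{2}$)
$m{\left(w \right)} = 21 + 2 w^{2}$ ($m{\left(w \right)} = \left(w^{2} + w^{2}\right) + 21 = 2 w^{2} + 21 = 21 + 2 w^{2}$)
$M = \frac{85}{9}$ ($M = 5 - \frac{\left(5 + 0\right) \left(-1 - 7\right)}{9} = 5 - \frac{5 \left(-8\right)}{9} = 5 - - \frac{40}{9} = 5 + \frac{40}{9} = \frac{85}{9} \approx 9.4444$)
$\left(m{\left(z{\left(X{\left(6 \right)},3 \right)} \right)} + M\right)^{2} = \left(\left(21 + 2 \left(-2 + \sqrt{2}\right)^{2}\right) + \frac{85}{9}\right)^{2} = \left(\frac{274}{9} + 2 \left(-2 + \sqrt{2}\right)^{2}\right)^{2}$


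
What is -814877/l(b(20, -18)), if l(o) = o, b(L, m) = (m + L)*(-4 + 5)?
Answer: -814877/2 ≈ -4.0744e+5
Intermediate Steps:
b(L, m) = L + m (b(L, m) = (L + m)*1 = L + m)
-814877/l(b(20, -18)) = -814877/(20 - 18) = -814877/2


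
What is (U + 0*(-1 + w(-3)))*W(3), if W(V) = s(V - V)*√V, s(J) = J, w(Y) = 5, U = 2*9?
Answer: 0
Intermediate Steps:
U = 18
W(V) = 0 (W(V) = (V - V)*√V = 0*√V = 0)
(U + 0*(-1 + w(-3)))*W(3) = (18 + 0*(-1 + 5))*0 = (18 + 0*4)*0 = (18 + 0)*0 = 18*0 = 0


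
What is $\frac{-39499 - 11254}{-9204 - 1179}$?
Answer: $\frac{50753}{10383} \approx 4.8881$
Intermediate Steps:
$\frac{-39499 - 11254}{-9204 - 1179} = - \frac{50753}{-10383} = \left(-50753\right) \left(- \frac{1}{10383}\right) = \frac{50753}{10383}$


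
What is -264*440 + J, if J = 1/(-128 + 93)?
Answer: -4065601/35 ≈ -1.1616e+5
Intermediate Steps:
J = -1/35 (J = 1/(-35) = -1/35 ≈ -0.028571)
-264*440 + J = -264*440 - 1/35 = -116160 - 1/35 = -4065601/35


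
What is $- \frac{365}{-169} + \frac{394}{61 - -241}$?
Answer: $\frac{88408}{25519} \approx 3.4644$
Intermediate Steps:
$- \frac{365}{-169} + \frac{394}{61 - -241} = \left(-365\right) \left(- \frac{1}{169}\right) + \frac{394}{61 + 241} = \frac{365}{169} + \frac{394}{302} = \frac{365}{169} + 394 \cdot \frac{1}{302} = \frac{365}{169} + \frac{197}{151} = \frac{88408}{25519}$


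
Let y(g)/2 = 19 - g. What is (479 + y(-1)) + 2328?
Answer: 2847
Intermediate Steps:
y(g) = 38 - 2*g (y(g) = 2*(19 - g) = 38 - 2*g)
(479 + y(-1)) + 2328 = (479 + (38 - 2*(-1))) + 2328 = (479 + (38 + 2)) + 2328 = (479 + 40) + 2328 = 519 + 2328 = 2847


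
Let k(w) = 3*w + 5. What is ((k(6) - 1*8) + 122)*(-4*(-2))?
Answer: 1096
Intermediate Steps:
k(w) = 5 + 3*w
((k(6) - 1*8) + 122)*(-4*(-2)) = (((5 + 3*6) - 1*8) + 122)*(-4*(-2)) = (((5 + 18) - 8) + 122)*8 = ((23 - 8) + 122)*8 = (15 + 122)*8 = 137*8 = 1096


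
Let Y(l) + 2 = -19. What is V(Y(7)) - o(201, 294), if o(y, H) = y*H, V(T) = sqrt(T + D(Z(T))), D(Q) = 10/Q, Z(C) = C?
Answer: -59094 + I*sqrt(9471)/21 ≈ -59094.0 + 4.6342*I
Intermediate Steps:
Y(l) = -21 (Y(l) = -2 - 19 = -21)
V(T) = sqrt(T + 10/T)
o(y, H) = H*y
V(Y(7)) - o(201, 294) = sqrt(-21 + 10/(-21)) - 294*201 = sqrt(-21 + 10*(-1/21)) - 1*59094 = sqrt(-21 - 10/21) - 59094 = sqrt(-451/21) - 59094 = I*sqrt(9471)/21 - 59094 = -59094 + I*sqrt(9471)/21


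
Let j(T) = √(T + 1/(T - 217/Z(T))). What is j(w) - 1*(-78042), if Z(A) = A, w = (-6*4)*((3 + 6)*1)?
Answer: 78042 + 216*I*√9984385/46439 ≈ 78042.0 + 14.697*I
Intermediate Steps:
w = -216 ≈ -216.00
j(T) = √(T + 1/(T - 217/T))
j(w) - 1*(-78042) = √(-216*(-216 + (-216)²)/(-217 + (-216)²)) - 1*(-78042) = √(-216*(-216 + 46656)/(-217 + 46656)) + 78042 = √(-216*46440/46439) + 78042 = √(-216*1/46439*46440) + 78042 = √(-10031040/46439) + 78042 = 216*I*√9984385/46439 + 78042 = 78042 + 216*I*√9984385/46439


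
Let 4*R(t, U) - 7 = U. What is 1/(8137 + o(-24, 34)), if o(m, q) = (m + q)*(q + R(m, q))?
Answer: 2/17159 ≈ 0.00011656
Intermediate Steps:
R(t, U) = 7/4 + U/4
o(m, q) = (7/4 + 5*q/4)*(m + q) (o(m, q) = (m + q)*(q + (7/4 + q/4)) = (m + q)*(7/4 + 5*q/4) = (7/4 + 5*q/4)*(m + q))
1/(8137 + o(-24, 34)) = 1/(8137 + ((5/4)*34² + (7/4)*(-24) + (7/4)*34 + (5/4)*(-24)*34)) = 1/(8137 + ((5/4)*1156 - 42 + 119/2 - 1020)) = 1/(8137 + (1445 - 42 + 119/2 - 1020)) = 1/(8137 + 885/2) = 1/(17159/2) = 2/17159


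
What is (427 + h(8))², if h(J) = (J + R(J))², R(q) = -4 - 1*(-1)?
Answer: 204304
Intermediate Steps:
R(q) = -3 (R(q) = -4 + 1 = -3)
h(J) = (-3 + J)² (h(J) = (J - 3)² = (-3 + J)²)
(427 + h(8))² = (427 + (-3 + 8)²)² = (427 + 5²)² = (427 + 25)² = 452² = 204304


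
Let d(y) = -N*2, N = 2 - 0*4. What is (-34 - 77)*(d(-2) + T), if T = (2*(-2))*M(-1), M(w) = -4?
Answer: -1332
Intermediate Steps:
N = 2 (N = 2 - 1*0 = 2 + 0 = 2)
T = 16 (T = (2*(-2))*(-4) = -4*(-4) = 16)
d(y) = -4 (d(y) = -1*2*2 = -2*2 = -4)
(-34 - 77)*(d(-2) + T) = (-34 - 77)*(-4 + 16) = -111*12 = -1332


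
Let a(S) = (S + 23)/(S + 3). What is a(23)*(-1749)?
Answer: -40227/13 ≈ -3094.4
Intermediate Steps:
a(S) = (23 + S)/(3 + S)
a(23)*(-1749) = ((23 + 23)/(3 + 23))*(-1749) = (46/26)*(-1749) = ((1/26)*46)*(-1749) = (23/13)*(-1749) = -40227/13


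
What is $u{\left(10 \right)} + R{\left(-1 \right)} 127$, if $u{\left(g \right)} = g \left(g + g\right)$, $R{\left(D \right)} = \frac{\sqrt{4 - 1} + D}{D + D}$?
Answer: $\frac{527}{2} - \frac{127 \sqrt{3}}{2} \approx 153.51$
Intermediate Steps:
$R{\left(D \right)} = \frac{D + \sqrt{3}}{2 D}$ ($R{\left(D \right)} = \frac{\sqrt{3} + D}{2 D} = \left(D + \sqrt{3}\right) \frac{1}{2 D} = \frac{D + \sqrt{3}}{2 D}$)
$u{\left(g \right)} = 2 g^{2}$ ($u{\left(g \right)} = g 2 g = 2 g^{2}$)
$u{\left(10 \right)} + R{\left(-1 \right)} 127 = 2 \cdot 10^{2} + \frac{-1 + \sqrt{3}}{2 \left(-1\right)} 127 = 2 \cdot 100 + \frac{1}{2} \left(-1\right) \left(-1 + \sqrt{3}\right) 127 = 200 + \left(\frac{1}{2} - \frac{\sqrt{3}}{2}\right) 127 = 200 + \left(\frac{127}{2} - \frac{127 \sqrt{3}}{2}\right) = \frac{527}{2} - \frac{127 \sqrt{3}}{2}$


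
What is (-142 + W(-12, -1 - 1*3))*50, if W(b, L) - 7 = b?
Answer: -7350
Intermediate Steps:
W(b, L) = 7 + b
(-142 + W(-12, -1 - 1*3))*50 = (-142 + (7 - 12))*50 = (-142 - 5)*50 = -147*50 = -7350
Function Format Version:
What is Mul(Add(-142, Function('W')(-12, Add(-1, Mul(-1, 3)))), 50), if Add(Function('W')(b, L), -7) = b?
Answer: -7350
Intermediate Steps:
Function('W')(b, L) = Add(7, b)
Mul(Add(-142, Function('W')(-12, Add(-1, Mul(-1, 3)))), 50) = Mul(Add(-142, Add(7, -12)), 50) = Mul(Add(-142, -5), 50) = Mul(-147, 50) = -7350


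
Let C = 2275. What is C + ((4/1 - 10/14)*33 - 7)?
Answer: 16635/7 ≈ 2376.4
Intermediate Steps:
C + ((4/1 - 10/14)*33 - 7) = 2275 + ((4/1 - 10/14)*33 - 7) = 2275 + ((4*1 - 10*1/14)*33 - 7) = 2275 + ((4 - 5/7)*33 - 7) = 2275 + ((23/7)*33 - 7) = 2275 + (759/7 - 7) = 2275 + 710/7 = 16635/7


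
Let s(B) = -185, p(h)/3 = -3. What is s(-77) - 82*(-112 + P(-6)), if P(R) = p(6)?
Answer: 9737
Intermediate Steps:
p(h) = -9 (p(h) = 3*(-3) = -9)
P(R) = -9
s(-77) - 82*(-112 + P(-6)) = -185 - 82*(-112 - 9) = -185 - 82*(-121) = -185 + 9922 = 9737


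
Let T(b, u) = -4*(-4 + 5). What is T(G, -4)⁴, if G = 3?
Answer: 256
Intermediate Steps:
T(b, u) = -4 (T(b, u) = -4*1 = -4)
T(G, -4)⁴ = (-4)⁴ = 256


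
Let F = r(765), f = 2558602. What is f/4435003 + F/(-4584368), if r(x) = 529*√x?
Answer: 2558602/4435003 - 1587*√85/4584368 ≈ 0.57372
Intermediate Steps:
F = 1587*√85 (F = 529*√765 = 529*(3*√85) = 1587*√85 ≈ 14631.)
f/4435003 + F/(-4584368) = 2558602/4435003 + (1587*√85)/(-4584368) = 2558602*(1/4435003) + (1587*√85)*(-1/4584368) = 2558602/4435003 - 1587*√85/4584368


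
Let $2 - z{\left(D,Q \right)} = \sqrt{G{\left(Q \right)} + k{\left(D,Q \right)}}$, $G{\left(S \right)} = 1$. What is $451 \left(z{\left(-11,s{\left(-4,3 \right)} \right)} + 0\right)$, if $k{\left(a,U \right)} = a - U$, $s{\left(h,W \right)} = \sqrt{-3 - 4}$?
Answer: $902 - 451 \sqrt{-10 - i \sqrt{7}} \approx 714.94 + 1438.4 i$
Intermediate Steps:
$s{\left(h,W \right)} = i \sqrt{7}$ ($s{\left(h,W \right)} = \sqrt{-7} = i \sqrt{7}$)
$z{\left(D,Q \right)} = 2 - \sqrt{1 + D - Q}$ ($z{\left(D,Q \right)} = 2 - \sqrt{1 + \left(D - Q\right)} = 2 - \sqrt{1 + D - Q}$)
$451 \left(z{\left(-11,s{\left(-4,3 \right)} \right)} + 0\right) = 451 \left(\left(2 - \sqrt{1 - 11 - i \sqrt{7}}\right) + 0\right) = 451 \left(\left(2 - \sqrt{-10 - i \sqrt{7}}\right) + 0\right) = 451 \left(2 - \sqrt{-10 - i \sqrt{7}}\right) = 902 - 451 \sqrt{-10 - i \sqrt{7}}$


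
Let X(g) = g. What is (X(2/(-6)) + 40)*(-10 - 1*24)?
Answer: -4046/3 ≈ -1348.7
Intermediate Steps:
(X(2/(-6)) + 40)*(-10 - 1*24) = (2/(-6) + 40)*(-10 - 1*24) = (2*(-1/6) + 40)*(-10 - 24) = (-1/3 + 40)*(-34) = (119/3)*(-34) = -4046/3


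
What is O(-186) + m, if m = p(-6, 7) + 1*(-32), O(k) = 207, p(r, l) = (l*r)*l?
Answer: -119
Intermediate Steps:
p(r, l) = r*l**2
m = -326 (m = -6*7**2 + 1*(-32) = -6*49 - 32 = -294 - 32 = -326)
O(-186) + m = 207 - 326 = -119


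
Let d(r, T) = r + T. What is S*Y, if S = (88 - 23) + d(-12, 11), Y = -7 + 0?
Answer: -448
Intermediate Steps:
d(r, T) = T + r
Y = -7
S = 64 (S = (88 - 23) + (11 - 12) = 65 - 1 = 64)
S*Y = 64*(-7) = -448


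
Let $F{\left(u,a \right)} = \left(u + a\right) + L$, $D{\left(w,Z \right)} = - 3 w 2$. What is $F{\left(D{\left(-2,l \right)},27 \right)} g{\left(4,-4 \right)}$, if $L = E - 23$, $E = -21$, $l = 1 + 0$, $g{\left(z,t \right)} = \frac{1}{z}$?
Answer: $- \frac{5}{4} \approx -1.25$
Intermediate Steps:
$l = 1$
$D{\left(w,Z \right)} = - 6 w$
$L = -44$ ($L = -21 - 23 = -44$)
$F{\left(u,a \right)} = -44 + a + u$ ($F{\left(u,a \right)} = \left(u + a\right) - 44 = \left(a + u\right) - 44 = -44 + a + u$)
$F{\left(D{\left(-2,l \right)},27 \right)} g{\left(4,-4 \right)} = \frac{-44 + 27 - -12}{4} = \left(-44 + 27 + 12\right) \frac{1}{4} = \left(-5\right) \frac{1}{4} = - \frac{5}{4}$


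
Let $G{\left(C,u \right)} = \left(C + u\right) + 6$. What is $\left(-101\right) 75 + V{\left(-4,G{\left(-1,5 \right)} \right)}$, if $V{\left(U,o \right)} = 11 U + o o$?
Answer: $-7519$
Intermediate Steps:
$G{\left(C,u \right)} = 6 + C + u$
$V{\left(U,o \right)} = o^{2} + 11 U$ ($V{\left(U,o \right)} = 11 U + o^{2} = o^{2} + 11 U$)
$\left(-101\right) 75 + V{\left(-4,G{\left(-1,5 \right)} \right)} = \left(-101\right) 75 + \left(\left(6 - 1 + 5\right)^{2} + 11 \left(-4\right)\right) = -7575 - \left(44 - 10^{2}\right) = -7575 + \left(100 - 44\right) = -7575 + 56 = -7519$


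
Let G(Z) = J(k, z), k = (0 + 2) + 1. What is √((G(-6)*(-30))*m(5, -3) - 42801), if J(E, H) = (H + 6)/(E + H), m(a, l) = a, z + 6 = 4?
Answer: I*√43401 ≈ 208.33*I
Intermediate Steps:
z = -2 (z = -6 + 4 = -2)
k = 3 (k = 2 + 1 = 3)
J(E, H) = (6 + H)/(E + H)
G(Z) = 4 (G(Z) = (6 - 2)/(3 - 2) = 4/1 = 1*4 = 4)
√((G(-6)*(-30))*m(5, -3) - 42801) = √((4*(-30))*5 - 42801) = √(-120*5 - 42801) = √(-600 - 42801) = √(-43401) = I*√43401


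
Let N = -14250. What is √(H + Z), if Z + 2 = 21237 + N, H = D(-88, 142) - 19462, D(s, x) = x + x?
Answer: I*√12193 ≈ 110.42*I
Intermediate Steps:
D(s, x) = 2*x
H = -19178 (H = 2*142 - 19462 = 284 - 19462 = -19178)
Z = 6985 (Z = -2 + (21237 - 14250) = -2 + 6987 = 6985)
√(H + Z) = √(-19178 + 6985) = √(-12193) = I*√12193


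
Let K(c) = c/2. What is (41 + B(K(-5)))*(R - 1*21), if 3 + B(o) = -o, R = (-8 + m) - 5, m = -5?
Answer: -3159/2 ≈ -1579.5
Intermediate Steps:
R = -18 (R = (-8 - 5) - 5 = -13 - 5 = -18)
K(c) = c/2 (K(c) = c*(1/2) = c/2)
B(o) = -3 - o
(41 + B(K(-5)))*(R - 1*21) = (41 + (-3 - (-5)/2))*(-18 - 1*21) = (41 + (-3 - 1*(-5/2)))*(-18 - 21) = (41 + (-3 + 5/2))*(-39) = (41 - 1/2)*(-39) = (81/2)*(-39) = -3159/2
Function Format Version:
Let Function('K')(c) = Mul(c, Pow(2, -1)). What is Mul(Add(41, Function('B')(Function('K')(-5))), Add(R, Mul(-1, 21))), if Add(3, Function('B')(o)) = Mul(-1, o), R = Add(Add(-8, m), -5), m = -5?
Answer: Rational(-3159, 2) ≈ -1579.5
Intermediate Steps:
R = -18 (R = Add(Add(-8, -5), -5) = Add(-13, -5) = -18)
Function('K')(c) = Mul(Rational(1, 2), c) (Function('K')(c) = Mul(c, Rational(1, 2)) = Mul(Rational(1, 2), c))
Function('B')(o) = Add(-3, Mul(-1, o))
Mul(Add(41, Function('B')(Function('K')(-5))), Add(R, Mul(-1, 21))) = Mul(Add(41, Add(-3, Mul(-1, Mul(Rational(1, 2), -5)))), Add(-18, Mul(-1, 21))) = Mul(Add(41, Add(-3, Mul(-1, Rational(-5, 2)))), Add(-18, -21)) = Mul(Add(41, Add(-3, Rational(5, 2))), -39) = Mul(Add(41, Rational(-1, 2)), -39) = Mul(Rational(81, 2), -39) = Rational(-3159, 2)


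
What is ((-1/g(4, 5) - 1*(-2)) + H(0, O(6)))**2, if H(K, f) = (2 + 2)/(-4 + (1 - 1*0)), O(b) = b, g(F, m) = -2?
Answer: 49/36 ≈ 1.3611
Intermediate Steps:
H(K, f) = -4/3 (H(K, f) = 4/(-4 + (1 + 0)) = 4/(-4 + 1) = 4/(-3) = 4*(-1/3) = -4/3)
((-1/g(4, 5) - 1*(-2)) + H(0, O(6)))**2 = ((-1/(-2) - 1*(-2)) - 4/3)**2 = ((-1*(-1/2) + 2) - 4/3)**2 = ((1/2 + 2) - 4/3)**2 = (5/2 - 4/3)**2 = (7/6)**2 = 49/36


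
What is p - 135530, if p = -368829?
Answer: -504359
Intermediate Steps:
p - 135530 = -368829 - 135530 = -504359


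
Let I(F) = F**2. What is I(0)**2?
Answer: 0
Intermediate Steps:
I(0)**2 = (0**2)**2 = 0**2 = 0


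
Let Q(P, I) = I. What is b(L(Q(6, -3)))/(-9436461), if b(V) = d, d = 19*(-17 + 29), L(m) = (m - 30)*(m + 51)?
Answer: -76/3145487 ≈ -2.4162e-5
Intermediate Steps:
L(m) = (-30 + m)*(51 + m)
d = 228 (d = 19*12 = 228)
b(V) = 228
b(L(Q(6, -3)))/(-9436461) = 228/(-9436461) = 228*(-1/9436461) = -76/3145487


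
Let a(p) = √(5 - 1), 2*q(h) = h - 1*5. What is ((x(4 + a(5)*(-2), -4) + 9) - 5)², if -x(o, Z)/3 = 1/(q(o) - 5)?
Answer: 484/25 ≈ 19.360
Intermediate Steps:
q(h) = -5/2 + h/2 (q(h) = (h - 1*5)/2 = (h - 5)/2 = (-5 + h)/2 = -5/2 + h/2)
a(p) = 2 (a(p) = √4 = 2)
x(o, Z) = -3/(-15/2 + o/2) (x(o, Z) = -3/((-5/2 + o/2) - 5) = -3/(-15/2 + o/2))
((x(4 + a(5)*(-2), -4) + 9) - 5)² = ((-6/(-15 + (4 + 2*(-2))) + 9) - 5)² = ((-6/(-15 + (4 - 4)) + 9) - 5)² = ((-6/(-15 + 0) + 9) - 5)² = ((-6/(-15) + 9) - 5)² = ((-6*(-1/15) + 9) - 5)² = ((⅖ + 9) - 5)² = (47/5 - 5)² = (22/5)² = 484/25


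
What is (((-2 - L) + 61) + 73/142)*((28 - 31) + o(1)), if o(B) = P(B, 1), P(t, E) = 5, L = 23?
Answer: 5185/71 ≈ 73.028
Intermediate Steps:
o(B) = 5
(((-2 - L) + 61) + 73/142)*((28 - 31) + o(1)) = (((-2 - 1*23) + 61) + 73/142)*((28 - 31) + 5) = (((-2 - 23) + 61) + 73*(1/142))*(-3 + 5) = ((-25 + 61) + 73/142)*2 = (36 + 73/142)*2 = (5185/142)*2 = 5185/71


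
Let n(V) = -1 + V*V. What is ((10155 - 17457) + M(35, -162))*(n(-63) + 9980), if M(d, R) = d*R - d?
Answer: -181421636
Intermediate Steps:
M(d, R) = -d + R*d (M(d, R) = R*d - d = -d + R*d)
n(V) = -1 + V²
((10155 - 17457) + M(35, -162))*(n(-63) + 9980) = ((10155 - 17457) + 35*(-1 - 162))*((-1 + (-63)²) + 9980) = (-7302 + 35*(-163))*((-1 + 3969) + 9980) = (-7302 - 5705)*(3968 + 9980) = -13007*13948 = -181421636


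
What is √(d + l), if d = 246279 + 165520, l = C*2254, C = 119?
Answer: 5*√27201 ≈ 824.64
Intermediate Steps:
l = 268226 (l = 119*2254 = 268226)
d = 411799
√(d + l) = √(411799 + 268226) = √680025 = 5*√27201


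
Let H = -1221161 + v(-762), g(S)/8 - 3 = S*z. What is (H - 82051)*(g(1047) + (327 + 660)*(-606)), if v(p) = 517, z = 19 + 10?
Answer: 462709447830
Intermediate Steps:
z = 29
g(S) = 24 + 232*S (g(S) = 24 + 8*(S*29) = 24 + 8*(29*S) = 24 + 232*S)
H = -1220644 (H = -1221161 + 517 = -1220644)
(H - 82051)*(g(1047) + (327 + 660)*(-606)) = (-1220644 - 82051)*((24 + 232*1047) + (327 + 660)*(-606)) = -1302695*((24 + 242904) + 987*(-606)) = -1302695*(242928 - 598122) = -1302695*(-355194) = 462709447830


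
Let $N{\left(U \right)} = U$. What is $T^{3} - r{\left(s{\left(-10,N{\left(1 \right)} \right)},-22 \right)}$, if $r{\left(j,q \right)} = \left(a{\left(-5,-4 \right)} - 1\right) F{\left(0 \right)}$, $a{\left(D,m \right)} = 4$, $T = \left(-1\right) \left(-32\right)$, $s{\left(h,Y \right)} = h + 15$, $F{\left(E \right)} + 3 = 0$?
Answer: $32777$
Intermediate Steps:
$F{\left(E \right)} = -3$ ($F{\left(E \right)} = -3 + 0 = -3$)
$s{\left(h,Y \right)} = 15 + h$
$T = 32$
$r{\left(j,q \right)} = -9$ ($r{\left(j,q \right)} = \left(4 - 1\right) \left(-3\right) = 3 \left(-3\right) = -9$)
$T^{3} - r{\left(s{\left(-10,N{\left(1 \right)} \right)},-22 \right)} = 32^{3} - -9 = 32768 + 9 = 32777$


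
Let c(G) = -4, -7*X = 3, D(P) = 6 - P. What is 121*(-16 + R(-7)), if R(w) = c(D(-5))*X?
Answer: -12100/7 ≈ -1728.6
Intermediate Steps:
X = -3/7 (X = -1/7*3 = -3/7 ≈ -0.42857)
R(w) = 12/7 (R(w) = -4*(-3/7) = 12/7)
121*(-16 + R(-7)) = 121*(-16 + 12/7) = 121*(-100/7) = -12100/7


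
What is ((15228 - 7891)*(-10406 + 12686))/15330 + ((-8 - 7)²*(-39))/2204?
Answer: 1224492823/1126244 ≈ 1087.2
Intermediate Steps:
((15228 - 7891)*(-10406 + 12686))/15330 + ((-8 - 7)²*(-39))/2204 = (7337*2280)*(1/15330) + ((-15)²*(-39))*(1/2204) = 16728360*(1/15330) + (225*(-39))*(1/2204) = 557612/511 - 8775*1/2204 = 557612/511 - 8775/2204 = 1224492823/1126244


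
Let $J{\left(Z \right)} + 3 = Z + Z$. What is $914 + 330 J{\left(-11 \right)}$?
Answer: $-7336$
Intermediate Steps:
$J{\left(Z \right)} = -3 + 2 Z$ ($J{\left(Z \right)} = -3 + \left(Z + Z\right) = -3 + 2 Z$)
$914 + 330 J{\left(-11 \right)} = 914 + 330 \left(-3 + 2 \left(-11\right)\right) = 914 + 330 \left(-3 - 22\right) = 914 + 330 \left(-25\right) = 914 - 8250 = -7336$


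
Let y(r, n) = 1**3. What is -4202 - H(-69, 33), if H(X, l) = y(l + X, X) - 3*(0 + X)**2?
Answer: 10080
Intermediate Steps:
y(r, n) = 1
H(X, l) = 1 - 3*X**2 (H(X, l) = 1 - 3*(0 + X)**2 = 1 - 3*X**2)
-4202 - H(-69, 33) = -4202 - (1 - 3*(-69)**2) = -4202 - (1 - 3*4761) = -4202 - (1 - 14283) = -4202 - 1*(-14282) = -4202 + 14282 = 10080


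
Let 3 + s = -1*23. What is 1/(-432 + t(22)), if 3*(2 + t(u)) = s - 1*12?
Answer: -3/1340 ≈ -0.0022388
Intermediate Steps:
s = -26 (s = -3 - 1*23 = -3 - 23 = -26)
t(u) = -44/3 (t(u) = -2 + (-26 - 1*12)/3 = -2 + (-26 - 12)/3 = -2 + (⅓)*(-38) = -2 - 38/3 = -44/3)
1/(-432 + t(22)) = 1/(-432 - 44/3) = 1/(-1340/3) = -3/1340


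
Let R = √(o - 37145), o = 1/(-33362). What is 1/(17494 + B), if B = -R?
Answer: 583634828/10211346912523 + I*√41343241002742/10211346912523 ≈ 5.7155e-5 + 6.2968e-7*I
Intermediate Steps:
o = -1/33362 ≈ -2.9974e-5
R = I*√41343241002742/33362 (R = √(-1/33362 - 37145) = √(-1239231491/33362) = I*√41343241002742/33362 ≈ 192.73*I)
B = -I*√41343241002742/33362 ≈ -192.73*I
1/(17494 + B) = 1/(17494 - I*√41343241002742/33362)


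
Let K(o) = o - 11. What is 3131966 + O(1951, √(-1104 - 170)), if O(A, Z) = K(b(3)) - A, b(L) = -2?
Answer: 3130002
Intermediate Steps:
K(o) = -11 + o
O(A, Z) = -13 - A (O(A, Z) = (-11 - 2) - A = -13 - A)
3131966 + O(1951, √(-1104 - 170)) = 3131966 + (-13 - 1*1951) = 3131966 + (-13 - 1951) = 3131966 - 1964 = 3130002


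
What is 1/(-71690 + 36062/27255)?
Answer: -27255/1953874888 ≈ -1.3949e-5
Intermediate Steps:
1/(-71690 + 36062/27255) = 1/(-1953874888/27255) = -27255/1953874888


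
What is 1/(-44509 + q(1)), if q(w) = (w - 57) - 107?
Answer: -1/44672 ≈ -2.2385e-5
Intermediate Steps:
q(w) = -164 + w (q(w) = (-57 + w) - 107 = -164 + w)
1/(-44509 + q(1)) = 1/(-44509 + (-164 + 1)) = 1/(-44509 - 163) = 1/(-44672) = -1/44672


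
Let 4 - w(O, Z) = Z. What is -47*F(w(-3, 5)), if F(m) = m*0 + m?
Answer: 47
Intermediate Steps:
w(O, Z) = 4 - Z
F(m) = m (F(m) = 0 + m = m)
-47*F(w(-3, 5)) = -47*(4 - 1*5) = -47*(4 - 5) = -47*(-1) = 47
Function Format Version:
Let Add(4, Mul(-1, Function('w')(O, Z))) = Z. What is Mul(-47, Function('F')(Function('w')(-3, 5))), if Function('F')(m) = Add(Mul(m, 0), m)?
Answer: 47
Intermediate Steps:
Function('w')(O, Z) = Add(4, Mul(-1, Z))
Function('F')(m) = m (Function('F')(m) = Add(0, m) = m)
Mul(-47, Function('F')(Function('w')(-3, 5))) = Mul(-47, Add(4, Mul(-1, 5))) = Mul(-47, Add(4, -5)) = Mul(-47, -1) = 47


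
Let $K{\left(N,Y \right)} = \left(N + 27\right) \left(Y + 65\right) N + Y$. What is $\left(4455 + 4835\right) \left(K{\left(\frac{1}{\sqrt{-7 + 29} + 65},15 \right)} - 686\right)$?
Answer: $- \frac{104632473651910}{17665209} - \frac{84435695200 \sqrt{22}}{17665209} \approx -5.9455 \cdot 10^{6}$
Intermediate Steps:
$K{\left(N,Y \right)} = Y + N \left(27 + N\right) \left(65 + Y\right)$ ($K{\left(N,Y \right)} = \left(27 + N\right) \left(65 + Y\right) N + Y = N \left(27 + N\right) \left(65 + Y\right) + Y = Y + N \left(27 + N\right) \left(65 + Y\right)$)
$\left(4455 + 4835\right) \left(K{\left(\frac{1}{\sqrt{-7 + 29} + 65},15 \right)} - 686\right) = \left(4455 + 4835\right) \left(\left(15 + 65 \left(\frac{1}{\sqrt{-7 + 29} + 65}\right)^{2} + \frac{1755}{\sqrt{-7 + 29} + 65} + 15 \left(\frac{1}{\sqrt{-7 + 29} + 65}\right)^{2} + 27 \frac{1}{\sqrt{-7 + 29} + 65} \cdot 15\right) - 686\right) = 9290 \left(\left(15 + 65 \left(\frac{1}{\sqrt{22} + 65}\right)^{2} + \frac{1755}{\sqrt{22} + 65} + 15 \left(\frac{1}{\sqrt{22} + 65}\right)^{2} + 27 \frac{1}{\sqrt{22} + 65} \cdot 15\right) - 686\right) = 9290 \left(\left(15 + 65 \left(\frac{1}{65 + \sqrt{22}}\right)^{2} + \frac{1755}{65 + \sqrt{22}} + 15 \left(\frac{1}{65 + \sqrt{22}}\right)^{2} + 27 \frac{1}{65 + \sqrt{22}} \cdot 15\right) - 686\right) = 9290 \left(\left(15 + \frac{65}{\left(65 + \sqrt{22}\right)^{2}} + \frac{1755}{65 + \sqrt{22}} + \frac{15}{\left(65 + \sqrt{22}\right)^{2}} + \frac{405}{65 + \sqrt{22}}\right) - 686\right) = 9290 \left(\left(15 + \frac{80}{\left(65 + \sqrt{22}\right)^{2}} + \frac{2160}{65 + \sqrt{22}}\right) - 686\right) = 9290 \left(-671 + \frac{80}{\left(65 + \sqrt{22}\right)^{2}} + \frac{2160}{65 + \sqrt{22}}\right) = -6233590 + \frac{743200}{\left(65 + \sqrt{22}\right)^{2}} + \frac{20066400}{65 + \sqrt{22}}$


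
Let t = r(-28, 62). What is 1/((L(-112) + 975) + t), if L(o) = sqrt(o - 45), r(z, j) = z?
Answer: 947/896966 - I*sqrt(157)/896966 ≈ 0.0010558 - 1.3969e-5*I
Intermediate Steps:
t = -28
L(o) = sqrt(-45 + o)
1/((L(-112) + 975) + t) = 1/((sqrt(-45 - 112) + 975) - 28) = 1/((sqrt(-157) + 975) - 28) = 1/((I*sqrt(157) + 975) - 28) = 1/((975 + I*sqrt(157)) - 28) = 1/(947 + I*sqrt(157))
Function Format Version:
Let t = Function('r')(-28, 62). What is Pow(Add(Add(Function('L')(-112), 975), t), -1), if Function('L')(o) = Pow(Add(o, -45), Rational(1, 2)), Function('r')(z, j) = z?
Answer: Add(Rational(947, 896966), Mul(Rational(-1, 896966), I, Pow(157, Rational(1, 2)))) ≈ Add(0.0010558, Mul(-1.3969e-5, I))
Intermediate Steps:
t = -28
Function('L')(o) = Pow(Add(-45, o), Rational(1, 2))
Pow(Add(Add(Function('L')(-112), 975), t), -1) = Pow(Add(Add(Pow(Add(-45, -112), Rational(1, 2)), 975), -28), -1) = Pow(Add(Add(Pow(-157, Rational(1, 2)), 975), -28), -1) = Pow(Add(Add(Mul(I, Pow(157, Rational(1, 2))), 975), -28), -1) = Pow(Add(Add(975, Mul(I, Pow(157, Rational(1, 2)))), -28), -1) = Pow(Add(947, Mul(I, Pow(157, Rational(1, 2)))), -1)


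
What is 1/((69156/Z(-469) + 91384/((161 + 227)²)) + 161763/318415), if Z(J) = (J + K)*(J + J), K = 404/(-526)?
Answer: 115733158368559690/147211935519220393 ≈ 0.78617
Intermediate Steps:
K = -202/263 (K = 404*(-1/526) = -202/263 ≈ -0.76806)
Z(J) = 2*J*(-202/263 + J) (Z(J) = (J - 202/263)*(J + J) = (-202/263 + J)*(2*J) = 2*J*(-202/263 + J))
1/((69156/Z(-469) + 91384/((161 + 227)²)) + 161763/318415) = 1/((69156/(((2/263)*(-469)*(-202 + 263*(-469)))) + 91384/((161 + 227)²)) + 161763/318415) = 1/((69156/(((2/263)*(-469)*(-202 - 123347))) + 91384/(388²)) + 161763*(1/318415)) = 1/((69156/(((2/263)*(-469)*(-123549))) + 91384/150544) + 161763/318415) = 1/((69156/(115888962/263) + 91384*(1/150544)) + 161763/318415) = 1/((69156*(263/115888962) + 11423/18818) + 161763/318415) = 1/((3031338/19314827 + 11423/18818) + 161763/318415) = 1/(277676987305/363466414486 + 161763/318415) = 1/(147211935519220393/115733158368559690) = 115733158368559690/147211935519220393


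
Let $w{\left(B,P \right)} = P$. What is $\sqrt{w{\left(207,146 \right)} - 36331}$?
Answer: $i \sqrt{36185} \approx 190.22 i$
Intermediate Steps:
$\sqrt{w{\left(207,146 \right)} - 36331} = \sqrt{146 - 36331} = \sqrt{-36185} = i \sqrt{36185}$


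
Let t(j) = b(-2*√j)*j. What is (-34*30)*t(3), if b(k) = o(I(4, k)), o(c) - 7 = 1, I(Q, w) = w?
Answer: -24480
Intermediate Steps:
o(c) = 8 (o(c) = 7 + 1 = 8)
b(k) = 8
t(j) = 8*j
(-34*30)*t(3) = (-34*30)*(8*3) = -1020*24 = -24480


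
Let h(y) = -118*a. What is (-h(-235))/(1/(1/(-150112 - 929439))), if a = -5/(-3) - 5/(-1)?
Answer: -2360/3238653 ≈ -0.00072870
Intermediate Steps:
a = 20/3 (a = -5*(-1/3) - 5*(-1) = 5/3 + 5 = 20/3 ≈ 6.6667)
h(y) = -2360/3 (h(y) = -118*20/3 = -2360/3)
(-h(-235))/(1/(1/(-150112 - 929439))) = (-1*(-2360/3))/(1/(1/(-150112 - 929439))) = 2360/(3*(1/(1/(-1079551)))) = 2360/(3*(1/(-1/1079551))) = (2360/3)/(-1079551) = (2360/3)*(-1/1079551) = -2360/3238653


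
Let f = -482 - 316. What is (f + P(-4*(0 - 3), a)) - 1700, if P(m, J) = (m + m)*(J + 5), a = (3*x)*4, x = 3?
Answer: -1514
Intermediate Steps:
f = -798
a = 36 (a = (3*3)*4 = 9*4 = 36)
P(m, J) = 2*m*(5 + J) (P(m, J) = (2*m)*(5 + J) = 2*m*(5 + J))
(f + P(-4*(0 - 3), a)) - 1700 = (-798 + 2*(-4*(0 - 3))*(5 + 36)) - 1700 = (-798 + 2*(-4*(-3))*41) - 1700 = (-798 + 2*12*41) - 1700 = (-798 + 984) - 1700 = 186 - 1700 = -1514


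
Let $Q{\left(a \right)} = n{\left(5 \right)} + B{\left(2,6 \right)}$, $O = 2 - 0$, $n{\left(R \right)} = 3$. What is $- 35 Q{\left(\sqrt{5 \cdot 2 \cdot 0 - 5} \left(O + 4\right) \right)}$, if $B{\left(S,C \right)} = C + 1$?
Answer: $-350$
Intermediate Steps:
$B{\left(S,C \right)} = 1 + C$
$O = 2$ ($O = 2 + 0 = 2$)
$Q{\left(a \right)} = 10$ ($Q{\left(a \right)} = 3 + \left(1 + 6\right) = 3 + 7 = 10$)
$- 35 Q{\left(\sqrt{5 \cdot 2 \cdot 0 - 5} \left(O + 4\right) \right)} = \left(-35\right) 10 = -350$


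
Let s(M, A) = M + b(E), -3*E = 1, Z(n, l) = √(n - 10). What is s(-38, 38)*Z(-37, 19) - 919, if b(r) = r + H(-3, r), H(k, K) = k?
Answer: -919 - 124*I*√47/3 ≈ -919.0 - 283.37*I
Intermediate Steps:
Z(n, l) = √(-10 + n)
E = -⅓ (E = -⅓*1 = -⅓ ≈ -0.33333)
b(r) = -3 + r (b(r) = r - 3 = -3 + r)
s(M, A) = -10/3 + M (s(M, A) = M + (-3 - ⅓) = M - 10/3 = -10/3 + M)
s(-38, 38)*Z(-37, 19) - 919 = (-10/3 - 38)*√(-10 - 37) - 919 = -124*I*√47/3 - 919 = -919 - 124*I*√47/3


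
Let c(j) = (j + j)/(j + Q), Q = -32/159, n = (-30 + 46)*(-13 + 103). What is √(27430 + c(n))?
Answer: √7163071345/511 ≈ 165.63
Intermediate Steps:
n = 1440 (n = 16*90 = 1440)
Q = -32/159 (Q = -32*1/159 = -32/159 ≈ -0.20126)
c(j) = 2*j/(-32/159 + j) (c(j) = (j + j)/(j - 32/159) = (2*j)/(-32/159 + j) = 2*j/(-32/159 + j))
√(27430 + c(n)) = √(27430 + 318*1440/(-32 + 159*1440)) = √(27430 + 318*1440/(-32 + 228960)) = √(27430 + 318*1440/228928) = √(27430 + 318*1440*(1/228928)) = √(27430 + 7155/3577) = √(98124265/3577) = √7163071345/511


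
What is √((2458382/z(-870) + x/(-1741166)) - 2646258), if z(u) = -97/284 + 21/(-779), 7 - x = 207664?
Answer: I*√3831637837282920504386143882/20278862926 ≈ 3052.4*I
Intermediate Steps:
x = -207657 (x = 7 - 1*207664 = 7 - 207664 = -207657)
z(u) = -81527/221236 (z(u) = -97*1/284 + 21*(-1/779) = -97/284 - 21/779 = -81527/221236)
√((2458382/z(-870) + x/(-1741166)) - 2646258) = √((2458382/(-81527/221236) - 207657/(-1741166)) - 2646258) = √((2458382*(-221236/81527) - 207657*(-1/1741166)) - 2646258) = √((-543882600152/81527 + 207657/1741166) - 2646258) = √(-946989874446604993/141952040482 - 2646258) = √(-1322631597188421349/141952040482) = I*√3831637837282920504386143882/20278862926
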